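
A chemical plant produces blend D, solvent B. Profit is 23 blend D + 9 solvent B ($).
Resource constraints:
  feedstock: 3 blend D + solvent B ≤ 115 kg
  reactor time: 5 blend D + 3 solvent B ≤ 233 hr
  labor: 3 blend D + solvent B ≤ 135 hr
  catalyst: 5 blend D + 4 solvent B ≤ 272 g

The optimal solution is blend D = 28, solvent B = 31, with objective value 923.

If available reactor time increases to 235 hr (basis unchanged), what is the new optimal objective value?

925

Check each constraint at x*: feedstock 115/115 (tight); reactor time 233/233 (tight); labor 115/135 (slack 20); catalyst 264/272 (slack 8).
Since labor, catalyst are not tight, their duals are 0.
The binding rows give the dual system: 3·y_feedstock + 5·y_reactor time = 23 and 1·y_feedstock + 3·y_reactor time = 9.
Solving: y_feedstock = 6, y_reactor time = 1.
Δz = y_reactor time·Δb = 1 × (2) = 2, so new z* = 923 + 2 = 925.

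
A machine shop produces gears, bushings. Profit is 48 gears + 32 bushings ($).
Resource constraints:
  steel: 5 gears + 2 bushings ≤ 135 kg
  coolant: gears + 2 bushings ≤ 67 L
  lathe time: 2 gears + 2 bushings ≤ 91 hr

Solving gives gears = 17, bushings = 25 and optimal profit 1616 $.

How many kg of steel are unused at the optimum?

0

steel used = 5·17 + 2·25 = 135; slack = 135 − 135 = 0.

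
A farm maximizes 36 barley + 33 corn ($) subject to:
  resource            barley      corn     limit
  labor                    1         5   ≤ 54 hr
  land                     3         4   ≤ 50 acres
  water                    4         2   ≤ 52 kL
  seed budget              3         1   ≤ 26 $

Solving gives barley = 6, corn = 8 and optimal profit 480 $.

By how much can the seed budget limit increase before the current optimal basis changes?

Binding constraints: land, seed budget. The basis is B = [[3,4],[3,1]] with det -9.
Per unit increase in seed budget, x* moves by d = (0.4444, -0.3333).
The basis stays optimal until water becomes binding; allowable increase = 10.8 $.

10.8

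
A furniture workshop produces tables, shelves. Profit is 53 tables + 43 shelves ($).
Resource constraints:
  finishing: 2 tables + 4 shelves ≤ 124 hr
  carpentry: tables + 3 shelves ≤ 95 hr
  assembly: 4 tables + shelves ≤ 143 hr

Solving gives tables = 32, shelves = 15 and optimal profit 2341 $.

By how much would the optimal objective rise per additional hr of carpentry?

0

At the optimum: finishing uses 124 of 124 (binding); carpentry uses 77 of 95 (slack = 18); assembly uses 143 of 143 (binding).
Slack constraints have shadow price 0 (complementary slackness).
Dual feasibility on the basic columns requires 2·y_finishing + 4·y_assembly = 53, 4·y_finishing + 1·y_assembly = 43.
This yields shadow prices y_finishing = 8.5, y_assembly = 9.
Shadow price of carpentry = 0.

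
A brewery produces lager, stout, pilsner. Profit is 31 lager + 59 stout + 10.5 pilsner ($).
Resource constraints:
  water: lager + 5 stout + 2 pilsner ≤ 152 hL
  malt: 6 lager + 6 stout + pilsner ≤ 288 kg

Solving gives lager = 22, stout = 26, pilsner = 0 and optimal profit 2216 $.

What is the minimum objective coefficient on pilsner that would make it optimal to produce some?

At the optimum: water uses 152 of 152 (binding); malt uses 288 of 288 (binding).
From A_Bᵀ y = c: 1·y_water + 6·y_malt = 31; 5·y_water + 6·y_malt = 59.
Solving: y_water = 7, y_malt = 4.
pilsner enters the basis when its profit ≥ yᵀa₃ = 7·2 + 4·1 = 18.

18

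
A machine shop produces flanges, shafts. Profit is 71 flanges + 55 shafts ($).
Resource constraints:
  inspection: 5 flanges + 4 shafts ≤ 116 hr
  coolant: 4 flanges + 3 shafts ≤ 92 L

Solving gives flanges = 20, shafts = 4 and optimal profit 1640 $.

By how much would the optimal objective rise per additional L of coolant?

At the optimum: inspection uses 116 of 116 (binding); coolant uses 92 of 92 (binding).
The binding rows give the dual system: 5·y_inspection + 4·y_coolant = 71 and 4·y_inspection + 3·y_coolant = 55.
This yields shadow prices y_inspection = 7, y_coolant = 9.
Shadow price of coolant = 9.

9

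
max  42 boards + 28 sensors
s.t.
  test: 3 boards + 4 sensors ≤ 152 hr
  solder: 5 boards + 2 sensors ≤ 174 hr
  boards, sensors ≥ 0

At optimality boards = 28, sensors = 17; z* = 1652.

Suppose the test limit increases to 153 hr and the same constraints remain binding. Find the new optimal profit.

Check each constraint at x*: test 152/152 (tight); solder 174/174 (tight).
Dual feasibility on the basic columns requires 3·y_test + 5·y_solder = 42, 4·y_test + 2·y_solder = 28.
→ y_test = 4 and y_solder = 6.
Δz = y_test·Δb = 4 × (1) = 4, so new z* = 1652 + 4 = 1656.

1656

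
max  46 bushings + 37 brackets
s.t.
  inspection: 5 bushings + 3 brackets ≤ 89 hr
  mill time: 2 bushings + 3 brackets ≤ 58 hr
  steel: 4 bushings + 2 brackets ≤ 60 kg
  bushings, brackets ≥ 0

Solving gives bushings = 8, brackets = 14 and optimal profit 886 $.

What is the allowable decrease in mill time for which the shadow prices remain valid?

28

Binding constraints: mill time, steel. The basis is B = [[2,3],[4,2]] with det -8.
Per unit decrease in mill time, x* moves by d = (0.25, -0.5).
The basis stays optimal until brackets reaches 0; allowable decrease = 28 hr.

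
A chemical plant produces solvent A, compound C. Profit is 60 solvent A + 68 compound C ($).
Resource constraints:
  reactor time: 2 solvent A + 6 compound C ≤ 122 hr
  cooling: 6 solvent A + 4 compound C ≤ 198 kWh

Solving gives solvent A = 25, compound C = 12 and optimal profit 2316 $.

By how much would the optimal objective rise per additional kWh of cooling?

8

At the optimum: reactor time uses 122 of 122 (binding); cooling uses 198 of 198 (binding).
The binding rows give the dual system: 2·y_reactor time + 6·y_cooling = 60 and 6·y_reactor time + 4·y_cooling = 68.
This yields shadow prices y_reactor time = 6, y_cooling = 8.
Shadow price of cooling = 8.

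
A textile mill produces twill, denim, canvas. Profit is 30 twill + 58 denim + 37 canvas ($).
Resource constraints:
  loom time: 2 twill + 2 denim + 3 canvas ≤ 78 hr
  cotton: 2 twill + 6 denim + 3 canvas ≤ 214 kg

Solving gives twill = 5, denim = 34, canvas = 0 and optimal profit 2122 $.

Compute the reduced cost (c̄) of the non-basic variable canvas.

Both loom time and cotton are binding at x*.
The binding rows give the dual system: 2·y_loom time + 2·y_cotton = 30 and 2·y_loom time + 6·y_cotton = 58.
→ y_loom time = 8 and y_cotton = 7.
Reduced cost of canvas: c₃ − yᵀa₃ = 37 − (8·3 + 7·3) = 37 − 45 = -8.

-8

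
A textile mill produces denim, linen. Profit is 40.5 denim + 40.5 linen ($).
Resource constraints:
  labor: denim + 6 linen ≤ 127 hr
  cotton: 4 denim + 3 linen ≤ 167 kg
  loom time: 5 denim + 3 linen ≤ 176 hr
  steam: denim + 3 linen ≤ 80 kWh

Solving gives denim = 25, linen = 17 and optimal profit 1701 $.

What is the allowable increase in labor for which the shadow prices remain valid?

9

Binding constraints: labor, loom time. The basis is B = [[1,6],[5,3]] with det -27.
Per unit increase in labor, x* moves by d = (-0.1111, 0.1852).
The basis stays optimal until steam becomes binding; allowable increase = 9 hr.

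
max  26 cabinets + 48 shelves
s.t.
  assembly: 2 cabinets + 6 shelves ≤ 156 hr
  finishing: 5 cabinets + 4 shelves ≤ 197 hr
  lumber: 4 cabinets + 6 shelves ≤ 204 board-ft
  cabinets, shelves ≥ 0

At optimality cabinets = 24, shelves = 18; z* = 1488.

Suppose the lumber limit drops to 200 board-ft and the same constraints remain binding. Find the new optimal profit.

Check each constraint at x*: assembly 156/156 (tight); finishing 192/197 (slack 5); lumber 204/204 (tight).
Since finishing is not tight, its dual is 0.
Dual feasibility on the basic columns requires 2·y_assembly + 4·y_lumber = 26, 6·y_assembly + 6·y_lumber = 48.
This yields shadow prices y_assembly = 3, y_lumber = 5.
Δz = y_lumber·Δb = 5 × (-4) = -20, so new z* = 1488 − 20 = 1468.

1468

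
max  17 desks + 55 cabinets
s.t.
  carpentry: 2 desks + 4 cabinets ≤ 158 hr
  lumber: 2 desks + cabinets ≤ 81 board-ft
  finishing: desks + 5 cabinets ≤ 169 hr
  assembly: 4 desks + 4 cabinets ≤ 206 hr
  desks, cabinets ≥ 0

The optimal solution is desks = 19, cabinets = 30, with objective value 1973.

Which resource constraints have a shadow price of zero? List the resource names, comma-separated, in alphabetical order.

assembly, lumber

carpentry: 158/158 (binding)
lumber: 68/81 (slack 13)
finishing: 169/169 (binding)
assembly: 196/206 (slack 10)
By complementary slackness, a constraint with positive slack has shadow price 0 → assembly, lumber.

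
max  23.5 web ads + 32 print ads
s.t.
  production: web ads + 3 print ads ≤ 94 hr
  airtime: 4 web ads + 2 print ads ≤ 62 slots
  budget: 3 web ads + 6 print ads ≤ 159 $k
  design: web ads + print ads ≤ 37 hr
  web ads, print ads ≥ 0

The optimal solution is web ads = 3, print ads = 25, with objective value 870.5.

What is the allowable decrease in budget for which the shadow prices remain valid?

Binding constraints: airtime, budget. The basis is B = [[4,2],[3,6]] with det 18.
Per unit decrease in budget, x* moves by d = (0.1111, -0.2222).
The basis stays optimal until print ads reaches 0; allowable decrease = 112.5 $k.

112.5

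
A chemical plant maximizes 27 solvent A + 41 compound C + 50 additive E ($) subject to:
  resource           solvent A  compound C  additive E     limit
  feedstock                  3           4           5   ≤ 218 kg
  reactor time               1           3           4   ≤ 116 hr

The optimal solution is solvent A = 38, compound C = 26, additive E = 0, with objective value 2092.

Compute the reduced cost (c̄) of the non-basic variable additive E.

Both feedstock and reactor time are binding at x*.
The binding rows give the dual system: 3·y_feedstock + 1·y_reactor time = 27 and 4·y_feedstock + 3·y_reactor time = 41.
Solving: y_feedstock = 8, y_reactor time = 3.
Reduced cost of additive E: c₃ − yᵀa₃ = 50 − (8·5 + 3·4) = 50 − 52 = -2.

-2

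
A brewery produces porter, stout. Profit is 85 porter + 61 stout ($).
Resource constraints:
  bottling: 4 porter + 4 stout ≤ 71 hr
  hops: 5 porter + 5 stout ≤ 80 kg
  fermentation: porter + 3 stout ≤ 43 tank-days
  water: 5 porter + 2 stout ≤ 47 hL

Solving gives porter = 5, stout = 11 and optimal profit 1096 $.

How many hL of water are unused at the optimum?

0

water used = 5·5 + 2·11 = 47; slack = 47 − 47 = 0.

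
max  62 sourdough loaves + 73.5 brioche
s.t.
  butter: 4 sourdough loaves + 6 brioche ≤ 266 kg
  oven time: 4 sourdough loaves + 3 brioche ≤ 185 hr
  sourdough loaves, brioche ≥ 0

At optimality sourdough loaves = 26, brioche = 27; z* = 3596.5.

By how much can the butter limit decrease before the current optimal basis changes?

81

Binding constraints: butter, oven time. The basis is B = [[4,6],[4,3]] with det -12.
Per unit decrease in butter, x* moves by d = (0.25, -0.3333).
The basis stays optimal until brioche reaches 0; allowable decrease = 81 kg.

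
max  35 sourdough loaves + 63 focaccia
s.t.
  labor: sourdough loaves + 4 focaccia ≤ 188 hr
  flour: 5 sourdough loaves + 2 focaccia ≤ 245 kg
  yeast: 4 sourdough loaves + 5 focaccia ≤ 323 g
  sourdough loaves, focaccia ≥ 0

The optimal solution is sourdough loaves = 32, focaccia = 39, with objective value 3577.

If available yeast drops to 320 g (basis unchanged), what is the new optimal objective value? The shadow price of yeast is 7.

3556

Δb = -3, so new z* = 3577 + (7)·(-3) = 3577 − 21 = 3556.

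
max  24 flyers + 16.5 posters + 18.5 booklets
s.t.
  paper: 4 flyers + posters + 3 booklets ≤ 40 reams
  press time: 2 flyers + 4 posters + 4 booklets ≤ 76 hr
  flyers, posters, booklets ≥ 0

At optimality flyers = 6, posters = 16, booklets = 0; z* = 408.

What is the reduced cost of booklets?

At the optimum: paper uses 40 of 40 (binding); press time uses 76 of 76 (binding).
The binding rows give the dual system: 4·y_paper + 2·y_press time = 24 and 1·y_paper + 4·y_press time = 16.5.
→ y_paper = 4.5 and y_press time = 3.
Reduced cost of booklets: c₃ − yᵀa₃ = 18.5 − (4.5·3 + 3·4) = 18.5 − 25.5 = -7.

-7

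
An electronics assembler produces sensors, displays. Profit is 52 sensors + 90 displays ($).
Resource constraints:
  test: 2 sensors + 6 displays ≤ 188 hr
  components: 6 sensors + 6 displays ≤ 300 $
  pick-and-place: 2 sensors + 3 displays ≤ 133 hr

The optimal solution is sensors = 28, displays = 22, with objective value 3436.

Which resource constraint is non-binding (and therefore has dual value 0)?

test: 188/188 (binding)
components: 300/300 (binding)
pick-and-place: 122/133 (slack 11)
By complementary slackness, a constraint with positive slack has shadow price 0 → pick-and-place.

pick-and-place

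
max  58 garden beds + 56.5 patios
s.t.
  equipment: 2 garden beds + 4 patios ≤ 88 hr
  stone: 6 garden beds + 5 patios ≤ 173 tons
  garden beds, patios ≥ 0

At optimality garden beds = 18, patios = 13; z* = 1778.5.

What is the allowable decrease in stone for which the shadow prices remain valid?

Binding constraints: equipment, stone. The basis is B = [[2,4],[6,5]] with det -14.
Per unit decrease in stone, x* moves by d = (-0.2857, 0.1429).
The basis stays optimal until garden beds reaches 0; allowable decrease = 63 tons.

63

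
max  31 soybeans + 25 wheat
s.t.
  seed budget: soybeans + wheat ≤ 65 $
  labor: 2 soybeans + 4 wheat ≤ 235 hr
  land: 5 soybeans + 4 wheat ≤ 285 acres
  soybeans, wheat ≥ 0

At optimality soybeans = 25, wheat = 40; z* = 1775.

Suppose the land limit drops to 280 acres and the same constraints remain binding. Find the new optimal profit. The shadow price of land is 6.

Δb = -5, so new z* = 1775 + (6)·(-5) = 1775 − 30 = 1745.

1745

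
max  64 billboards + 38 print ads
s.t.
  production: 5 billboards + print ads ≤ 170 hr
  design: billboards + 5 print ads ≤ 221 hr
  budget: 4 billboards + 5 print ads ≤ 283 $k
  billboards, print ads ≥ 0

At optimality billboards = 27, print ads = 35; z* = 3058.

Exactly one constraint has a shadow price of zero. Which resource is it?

production: 170/170 (binding)
design: 202/221 (slack 19)
budget: 283/283 (binding)
By complementary slackness, a constraint with positive slack has shadow price 0 → design.

design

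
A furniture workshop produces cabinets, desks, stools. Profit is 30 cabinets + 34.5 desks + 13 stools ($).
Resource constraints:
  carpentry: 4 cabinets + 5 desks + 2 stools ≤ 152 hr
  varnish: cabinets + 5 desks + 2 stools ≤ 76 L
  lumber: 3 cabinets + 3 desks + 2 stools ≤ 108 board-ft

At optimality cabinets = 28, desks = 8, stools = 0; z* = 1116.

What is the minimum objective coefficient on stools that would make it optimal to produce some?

At the optimum: carpentry uses 152 of 152 (binding); varnish uses 68 of 76 (slack = 8); lumber uses 108 of 108 (binding).
Since varnish is not tight, its dual is 0.
Dual feasibility on the basic columns requires 4·y_carpentry + 3·y_lumber = 30, 5·y_carpentry + 3·y_lumber = 34.5.
→ y_carpentry = 4.5 and y_lumber = 4.
stools enters the basis when its profit ≥ yᵀa₃ = 4.5·2 + 4·2 = 17.

17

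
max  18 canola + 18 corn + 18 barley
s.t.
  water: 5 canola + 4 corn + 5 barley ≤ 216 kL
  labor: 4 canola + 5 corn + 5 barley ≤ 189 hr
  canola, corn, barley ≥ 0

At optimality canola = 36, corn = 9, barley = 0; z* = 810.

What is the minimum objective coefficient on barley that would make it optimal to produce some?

20

Both water and labor are binding at x*.
Dual feasibility on the basic columns requires 5·y_water + 4·y_labor = 18, 4·y_water + 5·y_labor = 18.
This yields shadow prices y_water = 2, y_labor = 2.
barley enters the basis when its profit ≥ yᵀa₃ = 2·5 + 2·5 = 20.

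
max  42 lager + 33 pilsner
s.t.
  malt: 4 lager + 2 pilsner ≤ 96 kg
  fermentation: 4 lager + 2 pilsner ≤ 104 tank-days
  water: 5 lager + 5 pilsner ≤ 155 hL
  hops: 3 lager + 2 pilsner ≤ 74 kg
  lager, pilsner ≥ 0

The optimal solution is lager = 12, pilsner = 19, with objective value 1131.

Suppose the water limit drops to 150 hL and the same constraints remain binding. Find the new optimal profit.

Binding: water and hops. Non-binding: malt (10 unused), fermentation (18 unused).
Slack constraints have shadow price 0 (complementary slackness).
Dual feasibility on the basic columns requires 5·y_water + 3·y_hops = 42, 5·y_water + 2·y_hops = 33.
This yields shadow prices y_water = 3, y_hops = 9.
Δz = y_water·Δb = 3 × (-5) = -15, so new z* = 1131 − 15 = 1116.

1116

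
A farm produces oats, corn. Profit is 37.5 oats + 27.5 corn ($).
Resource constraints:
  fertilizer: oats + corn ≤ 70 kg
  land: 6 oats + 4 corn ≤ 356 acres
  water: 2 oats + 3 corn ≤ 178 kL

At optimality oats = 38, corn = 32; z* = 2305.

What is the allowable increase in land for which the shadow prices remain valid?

Binding constraints: fertilizer, land. The basis is B = [[1,1],[6,4]] with det -2.
Per unit increase in land, x* moves by d = (0.5, -0.5).
The basis stays optimal until corn reaches 0; allowable increase = 64 acres.

64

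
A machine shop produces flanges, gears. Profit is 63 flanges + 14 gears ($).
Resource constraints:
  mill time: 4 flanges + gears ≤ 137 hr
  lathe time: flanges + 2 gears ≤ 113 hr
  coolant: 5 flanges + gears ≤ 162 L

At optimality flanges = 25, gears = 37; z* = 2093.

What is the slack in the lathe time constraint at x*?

lathe time used = 1·25 + 2·37 = 99; slack = 113 − 99 = 14.

14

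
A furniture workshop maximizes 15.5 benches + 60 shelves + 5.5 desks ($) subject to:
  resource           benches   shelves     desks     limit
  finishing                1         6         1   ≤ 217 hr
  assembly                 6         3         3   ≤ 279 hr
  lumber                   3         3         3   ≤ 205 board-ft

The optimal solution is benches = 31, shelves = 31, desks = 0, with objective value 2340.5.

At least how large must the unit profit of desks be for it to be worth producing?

12.5

Binding: finishing and assembly. Non-binding: lumber (19 unused).
By complementary slackness, y = 0 for the non-binding constraint.
Dual feasibility on the basic columns requires 1·y_finishing + 6·y_assembly = 15.5, 6·y_finishing + 3·y_assembly = 60.
This yields shadow prices y_finishing = 9.5, y_assembly = 1.
desks enters the basis when its profit ≥ yᵀa₃ = 9.5·1 + 1·3 = 12.5.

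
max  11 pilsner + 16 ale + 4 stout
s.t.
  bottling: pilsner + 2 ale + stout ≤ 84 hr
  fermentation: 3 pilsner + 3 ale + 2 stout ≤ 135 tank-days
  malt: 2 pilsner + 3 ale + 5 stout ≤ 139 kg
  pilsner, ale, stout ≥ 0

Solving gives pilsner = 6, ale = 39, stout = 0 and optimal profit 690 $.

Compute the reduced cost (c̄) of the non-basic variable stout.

Binding: bottling and fermentation. Non-binding: malt (10 unused).
Slack constraints have shadow price 0 (complementary slackness).
The binding rows give the dual system: 1·y_bottling + 3·y_fermentation = 11 and 2·y_bottling + 3·y_fermentation = 16.
→ y_bottling = 5 and y_fermentation = 2.
Reduced cost of stout: c₃ − yᵀa₃ = 4 − (5·1 + 2·2) = 4 − 9 = -5.

-5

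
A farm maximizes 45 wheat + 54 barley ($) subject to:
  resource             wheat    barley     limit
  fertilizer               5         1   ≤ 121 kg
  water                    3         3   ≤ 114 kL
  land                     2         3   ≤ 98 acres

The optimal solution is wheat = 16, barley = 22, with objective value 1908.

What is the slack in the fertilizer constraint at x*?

fertilizer used = 5·16 + 1·22 = 102; slack = 121 − 102 = 19.

19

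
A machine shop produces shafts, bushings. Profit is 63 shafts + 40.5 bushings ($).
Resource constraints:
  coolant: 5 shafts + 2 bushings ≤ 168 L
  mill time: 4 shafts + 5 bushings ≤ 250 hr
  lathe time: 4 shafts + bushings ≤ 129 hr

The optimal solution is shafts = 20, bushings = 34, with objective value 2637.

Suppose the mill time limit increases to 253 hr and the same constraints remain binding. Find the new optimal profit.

2650.5

Check each constraint at x*: coolant 168/168 (tight); mill time 250/250 (tight); lathe time 114/129 (slack 15).
Since lathe time is not tight, its dual is 0.
From A_Bᵀ y = c: 5·y_coolant + 4·y_mill time = 63; 2·y_coolant + 5·y_mill time = 40.5.
This yields shadow prices y_coolant = 9, y_mill time = 4.5.
Δz = y_mill time·Δb = 4.5 × (3) = 13.5, so new z* = 2637 + 13.5 = 2650.5.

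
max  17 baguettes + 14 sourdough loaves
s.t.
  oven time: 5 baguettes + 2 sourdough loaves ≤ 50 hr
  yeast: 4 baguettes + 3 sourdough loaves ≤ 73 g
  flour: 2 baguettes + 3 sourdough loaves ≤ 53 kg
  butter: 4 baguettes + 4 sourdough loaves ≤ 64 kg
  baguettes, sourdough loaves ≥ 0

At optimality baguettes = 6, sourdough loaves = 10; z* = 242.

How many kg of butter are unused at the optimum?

0

butter used = 4·6 + 4·10 = 64; slack = 64 − 64 = 0.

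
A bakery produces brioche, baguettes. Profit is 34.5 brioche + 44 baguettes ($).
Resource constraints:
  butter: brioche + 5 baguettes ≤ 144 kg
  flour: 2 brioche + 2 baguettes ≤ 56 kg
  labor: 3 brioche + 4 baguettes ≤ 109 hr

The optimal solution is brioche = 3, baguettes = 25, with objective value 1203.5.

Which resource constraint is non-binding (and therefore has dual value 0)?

butter

butter: 128/144 (slack 16)
flour: 56/56 (binding)
labor: 109/109 (binding)
By complementary slackness, a constraint with positive slack has shadow price 0 → butter.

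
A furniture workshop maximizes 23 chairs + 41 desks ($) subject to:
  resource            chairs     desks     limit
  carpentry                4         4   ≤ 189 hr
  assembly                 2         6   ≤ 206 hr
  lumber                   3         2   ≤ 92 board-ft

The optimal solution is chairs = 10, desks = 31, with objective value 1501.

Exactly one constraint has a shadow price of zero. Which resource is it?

carpentry: 164/189 (slack 25)
assembly: 206/206 (binding)
lumber: 92/92 (binding)
By complementary slackness, a constraint with positive slack has shadow price 0 → carpentry.

carpentry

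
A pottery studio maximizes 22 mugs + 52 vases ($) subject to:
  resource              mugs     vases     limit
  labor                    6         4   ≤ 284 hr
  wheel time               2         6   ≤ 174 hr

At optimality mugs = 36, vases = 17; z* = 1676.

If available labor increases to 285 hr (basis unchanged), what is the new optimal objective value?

1677

At the optimum: labor uses 284 of 284 (binding); wheel time uses 174 of 174 (binding).
From A_Bᵀ y = c: 6·y_labor + 2·y_wheel time = 22; 4·y_labor + 6·y_wheel time = 52.
Solving: y_labor = 1, y_wheel time = 8.
Δz = y_labor·Δb = 1 × (1) = 1, so new z* = 1676 + 1 = 1677.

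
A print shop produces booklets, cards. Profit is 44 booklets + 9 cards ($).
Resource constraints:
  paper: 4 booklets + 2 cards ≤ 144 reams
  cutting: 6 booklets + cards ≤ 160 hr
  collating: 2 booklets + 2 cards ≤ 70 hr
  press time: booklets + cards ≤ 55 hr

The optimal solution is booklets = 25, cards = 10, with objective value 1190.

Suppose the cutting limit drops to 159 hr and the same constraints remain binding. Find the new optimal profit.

1183

At the optimum: paper uses 120 of 144 (slack = 24); cutting uses 160 of 160 (binding); collating uses 70 of 70 (binding); press time uses 35 of 55 (slack = 20).
Slack constraints have shadow price 0 (complementary slackness).
From A_Bᵀ y = c: 6·y_cutting + 2·y_collating = 44; 1·y_cutting + 2·y_collating = 9.
→ y_cutting = 7 and y_collating = 1.
Δz = y_cutting·Δb = 7 × (-1) = -7, so new z* = 1190 − 7 = 1183.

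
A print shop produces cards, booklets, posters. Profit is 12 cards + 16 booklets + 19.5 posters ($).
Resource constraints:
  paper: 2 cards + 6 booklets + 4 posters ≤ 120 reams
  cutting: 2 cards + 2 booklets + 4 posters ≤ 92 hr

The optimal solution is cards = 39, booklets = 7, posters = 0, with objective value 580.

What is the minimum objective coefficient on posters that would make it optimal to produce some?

24

Check each constraint at x*: paper 120/120 (tight); cutting 92/92 (tight).
From A_Bᵀ y = c: 2·y_paper + 2·y_cutting = 12; 6·y_paper + 2·y_cutting = 16.
Solving: y_paper = 1, y_cutting = 5.
posters enters the basis when its profit ≥ yᵀa₃ = 1·4 + 5·4 = 24.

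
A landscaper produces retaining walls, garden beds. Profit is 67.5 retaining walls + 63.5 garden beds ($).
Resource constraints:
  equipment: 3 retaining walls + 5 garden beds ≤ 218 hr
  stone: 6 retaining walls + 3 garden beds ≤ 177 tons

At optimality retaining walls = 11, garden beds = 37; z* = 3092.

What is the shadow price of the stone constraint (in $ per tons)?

At the optimum: equipment uses 218 of 218 (binding); stone uses 177 of 177 (binding).
The binding rows give the dual system: 3·y_equipment + 6·y_stone = 67.5 and 5·y_equipment + 3·y_stone = 63.5.
This yields shadow prices y_equipment = 8.5, y_stone = 7.
Shadow price of stone = 7.

7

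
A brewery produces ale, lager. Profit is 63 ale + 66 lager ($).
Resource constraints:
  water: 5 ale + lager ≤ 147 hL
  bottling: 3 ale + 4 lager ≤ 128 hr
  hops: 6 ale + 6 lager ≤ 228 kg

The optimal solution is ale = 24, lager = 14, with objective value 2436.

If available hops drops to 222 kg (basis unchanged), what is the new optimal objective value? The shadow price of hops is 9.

2382

Δb = -6, so new z* = 2436 + (9)·(-6) = 2436 − 54 = 2382.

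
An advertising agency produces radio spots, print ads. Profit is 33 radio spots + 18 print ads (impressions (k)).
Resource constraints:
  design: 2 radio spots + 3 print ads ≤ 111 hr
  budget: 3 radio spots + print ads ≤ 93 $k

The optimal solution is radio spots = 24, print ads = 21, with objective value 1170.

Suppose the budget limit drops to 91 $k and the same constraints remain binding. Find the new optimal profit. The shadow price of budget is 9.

Δb = -2, so new z* = 1170 + (9)·(-2) = 1170 − 18 = 1152.

1152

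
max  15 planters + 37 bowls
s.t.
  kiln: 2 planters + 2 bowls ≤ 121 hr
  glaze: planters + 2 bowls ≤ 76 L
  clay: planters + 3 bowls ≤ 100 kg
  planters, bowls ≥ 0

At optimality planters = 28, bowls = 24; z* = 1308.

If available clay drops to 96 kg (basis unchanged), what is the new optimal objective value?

At the optimum: kiln uses 104 of 121 (slack = 17); glaze uses 76 of 76 (binding); clay uses 100 of 100 (binding).
By complementary slackness, y = 0 for the non-binding constraint.
From A_Bᵀ y = c: 1·y_glaze + 1·y_clay = 15; 2·y_glaze + 3·y_clay = 37.
→ y_glaze = 8 and y_clay = 7.
Δz = y_clay·Δb = 7 × (-4) = -28, so new z* = 1308 − 28 = 1280.

1280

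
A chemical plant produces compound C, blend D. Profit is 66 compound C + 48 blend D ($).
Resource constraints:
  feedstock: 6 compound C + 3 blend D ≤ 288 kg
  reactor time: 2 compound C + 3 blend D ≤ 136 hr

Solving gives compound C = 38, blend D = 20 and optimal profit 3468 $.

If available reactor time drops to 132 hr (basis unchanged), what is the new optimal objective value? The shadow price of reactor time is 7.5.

3438

Δb = -4, so new z* = 3468 + (7.5)·(-4) = 3468 − 30 = 3438.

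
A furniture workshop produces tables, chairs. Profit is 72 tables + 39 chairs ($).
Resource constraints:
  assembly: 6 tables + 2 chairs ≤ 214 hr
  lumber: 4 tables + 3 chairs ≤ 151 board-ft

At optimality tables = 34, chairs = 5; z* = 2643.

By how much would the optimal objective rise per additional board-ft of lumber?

9

At the optimum: assembly uses 214 of 214 (binding); lumber uses 151 of 151 (binding).
From A_Bᵀ y = c: 6·y_assembly + 4·y_lumber = 72; 2·y_assembly + 3·y_lumber = 39.
This yields shadow prices y_assembly = 6, y_lumber = 9.
Shadow price of lumber = 9.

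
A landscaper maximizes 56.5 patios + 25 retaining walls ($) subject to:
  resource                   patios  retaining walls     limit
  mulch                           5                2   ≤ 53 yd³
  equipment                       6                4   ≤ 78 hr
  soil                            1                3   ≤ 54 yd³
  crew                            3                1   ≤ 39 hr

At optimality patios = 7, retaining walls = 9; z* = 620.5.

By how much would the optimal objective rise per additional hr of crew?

0

Binding: mulch and equipment. Non-binding: soil (20 unused), crew (9 unused).
Slack constraints have shadow price 0 (complementary slackness).
From A_Bᵀ y = c: 5·y_mulch + 6·y_equipment = 56.5; 2·y_mulch + 4·y_equipment = 25.
This yields shadow prices y_mulch = 9.5, y_equipment = 1.5.
Shadow price of crew = 0.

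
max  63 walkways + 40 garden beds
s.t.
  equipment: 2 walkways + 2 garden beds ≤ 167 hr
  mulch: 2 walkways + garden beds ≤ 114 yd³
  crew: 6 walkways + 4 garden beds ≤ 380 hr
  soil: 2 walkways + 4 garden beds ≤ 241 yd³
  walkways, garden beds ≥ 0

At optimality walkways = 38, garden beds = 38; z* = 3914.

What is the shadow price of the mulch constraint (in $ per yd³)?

6

At the optimum: equipment uses 152 of 167 (slack = 15); mulch uses 114 of 114 (binding); crew uses 380 of 380 (binding); soil uses 228 of 241 (slack = 13).
Slack constraints have shadow price 0 (complementary slackness).
From A_Bᵀ y = c: 2·y_mulch + 6·y_crew = 63; 1·y_mulch + 4·y_crew = 40.
This yields shadow prices y_mulch = 6, y_crew = 8.5.
Shadow price of mulch = 6.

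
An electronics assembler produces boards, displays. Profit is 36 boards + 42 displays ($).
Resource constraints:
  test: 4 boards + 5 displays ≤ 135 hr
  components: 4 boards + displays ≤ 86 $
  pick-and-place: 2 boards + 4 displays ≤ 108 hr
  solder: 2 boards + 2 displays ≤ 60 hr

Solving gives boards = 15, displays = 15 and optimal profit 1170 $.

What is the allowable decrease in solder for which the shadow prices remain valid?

Binding constraints: test, solder. The basis is B = [[4,5],[2,2]] with det -2.
Per unit decrease in solder, x* moves by d = (-2.5, 2).
The basis stays optimal until boards reaches 0; allowable decrease = 6 hr.

6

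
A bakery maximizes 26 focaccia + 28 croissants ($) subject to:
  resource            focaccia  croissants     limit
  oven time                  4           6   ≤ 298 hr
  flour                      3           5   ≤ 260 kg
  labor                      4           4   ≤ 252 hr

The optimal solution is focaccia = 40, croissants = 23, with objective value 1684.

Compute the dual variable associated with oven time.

1

At the optimum: oven time uses 298 of 298 (binding); flour uses 235 of 260 (slack = 25); labor uses 252 of 252 (binding).
Slack constraints have shadow price 0 (complementary slackness).
From A_Bᵀ y = c: 4·y_oven time + 4·y_labor = 26; 6·y_oven time + 4·y_labor = 28.
This yields shadow prices y_oven time = 1, y_labor = 5.5.
Shadow price of oven time = 1.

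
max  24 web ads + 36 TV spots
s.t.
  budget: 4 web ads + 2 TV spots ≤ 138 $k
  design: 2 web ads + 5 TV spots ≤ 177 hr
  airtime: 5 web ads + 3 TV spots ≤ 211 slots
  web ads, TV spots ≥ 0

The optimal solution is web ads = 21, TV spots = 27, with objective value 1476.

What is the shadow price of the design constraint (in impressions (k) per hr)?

Binding: budget and design. Non-binding: airtime (25 unused).
By complementary slackness, y = 0 for the non-binding constraint.
From A_Bᵀ y = c: 4·y_budget + 2·y_design = 24; 2·y_budget + 5·y_design = 36.
Solving: y_budget = 3, y_design = 6.
Shadow price of design = 6.

6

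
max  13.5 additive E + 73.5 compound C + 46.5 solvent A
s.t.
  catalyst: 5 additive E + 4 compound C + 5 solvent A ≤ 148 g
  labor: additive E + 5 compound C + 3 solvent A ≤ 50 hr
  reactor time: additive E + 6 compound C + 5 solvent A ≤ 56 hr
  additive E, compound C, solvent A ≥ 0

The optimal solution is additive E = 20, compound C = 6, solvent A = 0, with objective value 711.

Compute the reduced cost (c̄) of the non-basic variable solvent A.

-6

Check each constraint at x*: catalyst 124/148 (slack 24); labor 50/50 (tight); reactor time 56/56 (tight).
Slack constraints have shadow price 0 (complementary slackness).
Dual feasibility on the basic columns requires 1·y_labor + 1·y_reactor time = 13.5, 5·y_labor + 6·y_reactor time = 73.5.
Solving: y_labor = 7.5, y_reactor time = 6.
Reduced cost of solvent A: c₃ − yᵀa₃ = 46.5 − (7.5·3 + 6·5) = 46.5 − 52.5 = -6.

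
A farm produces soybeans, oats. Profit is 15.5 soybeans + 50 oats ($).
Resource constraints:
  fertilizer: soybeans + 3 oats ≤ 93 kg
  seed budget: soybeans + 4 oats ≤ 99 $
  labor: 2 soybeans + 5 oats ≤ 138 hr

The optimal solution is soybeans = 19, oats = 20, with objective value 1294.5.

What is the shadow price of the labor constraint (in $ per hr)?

Check each constraint at x*: fertilizer 79/93 (slack 14); seed budget 99/99 (tight); labor 138/138 (tight).
By complementary slackness, y = 0 for the non-binding constraint.
The binding rows give the dual system: 1·y_seed budget + 2·y_labor = 15.5 and 4·y_seed budget + 5·y_labor = 50.
Solving: y_seed budget = 7.5, y_labor = 4.
Shadow price of labor = 4.

4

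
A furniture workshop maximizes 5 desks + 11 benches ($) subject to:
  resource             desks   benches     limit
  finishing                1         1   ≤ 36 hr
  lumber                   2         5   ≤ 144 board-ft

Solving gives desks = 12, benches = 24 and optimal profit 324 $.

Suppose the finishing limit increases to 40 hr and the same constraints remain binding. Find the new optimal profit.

Both finishing and lumber are binding at x*.
The binding rows give the dual system: 1·y_finishing + 2·y_lumber = 5 and 1·y_finishing + 5·y_lumber = 11.
This yields shadow prices y_finishing = 1, y_lumber = 2.
Δz = y_finishing·Δb = 1 × (4) = 4, so new z* = 324 + 4 = 328.

328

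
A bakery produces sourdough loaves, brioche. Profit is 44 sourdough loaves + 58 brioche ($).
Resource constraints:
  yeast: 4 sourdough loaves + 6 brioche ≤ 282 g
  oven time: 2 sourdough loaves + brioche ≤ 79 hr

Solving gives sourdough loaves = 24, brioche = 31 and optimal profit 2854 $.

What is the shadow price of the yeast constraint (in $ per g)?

Both yeast and oven time are binding at x*.
Dual feasibility on the basic columns requires 4·y_yeast + 2·y_oven time = 44, 6·y_yeast + 1·y_oven time = 58.
→ y_yeast = 9 and y_oven time = 4.
Shadow price of yeast = 9.

9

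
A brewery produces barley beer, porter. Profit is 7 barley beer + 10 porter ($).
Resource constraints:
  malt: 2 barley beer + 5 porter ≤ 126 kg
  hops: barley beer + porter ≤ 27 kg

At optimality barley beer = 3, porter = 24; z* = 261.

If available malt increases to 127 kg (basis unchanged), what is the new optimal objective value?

Check each constraint at x*: malt 126/126 (tight); hops 27/27 (tight).
The binding rows give the dual system: 2·y_malt + 1·y_hops = 7 and 5·y_malt + 1·y_hops = 10.
Solving: y_malt = 1, y_hops = 5.
Δz = y_malt·Δb = 1 × (1) = 1, so new z* = 261 + 1 = 262.

262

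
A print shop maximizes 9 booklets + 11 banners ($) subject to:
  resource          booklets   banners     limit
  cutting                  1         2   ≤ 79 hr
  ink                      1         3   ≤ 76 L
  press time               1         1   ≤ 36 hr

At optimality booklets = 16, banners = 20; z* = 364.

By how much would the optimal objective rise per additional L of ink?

1

At the optimum: cutting uses 56 of 79 (slack = 23); ink uses 76 of 76 (binding); press time uses 36 of 36 (binding).
Slack constraints have shadow price 0 (complementary slackness).
Dual feasibility on the basic columns requires 1·y_ink + 1·y_press time = 9, 3·y_ink + 1·y_press time = 11.
Solving: y_ink = 1, y_press time = 8.
Shadow price of ink = 1.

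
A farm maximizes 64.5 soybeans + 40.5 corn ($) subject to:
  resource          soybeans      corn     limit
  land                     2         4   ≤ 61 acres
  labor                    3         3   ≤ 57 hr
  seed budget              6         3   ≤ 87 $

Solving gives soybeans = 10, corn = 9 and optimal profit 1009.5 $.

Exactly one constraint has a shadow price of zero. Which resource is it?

land: 56/61 (slack 5)
labor: 57/57 (binding)
seed budget: 87/87 (binding)
By complementary slackness, a constraint with positive slack has shadow price 0 → land.

land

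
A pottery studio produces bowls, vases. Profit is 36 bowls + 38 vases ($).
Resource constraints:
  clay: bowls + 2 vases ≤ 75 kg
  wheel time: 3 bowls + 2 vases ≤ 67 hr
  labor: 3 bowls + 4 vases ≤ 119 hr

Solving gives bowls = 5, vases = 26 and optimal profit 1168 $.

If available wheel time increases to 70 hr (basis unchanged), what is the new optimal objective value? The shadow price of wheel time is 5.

1183

Δb = 3, so new z* = 1168 + (5)·(3) = 1168 + 15 = 1183.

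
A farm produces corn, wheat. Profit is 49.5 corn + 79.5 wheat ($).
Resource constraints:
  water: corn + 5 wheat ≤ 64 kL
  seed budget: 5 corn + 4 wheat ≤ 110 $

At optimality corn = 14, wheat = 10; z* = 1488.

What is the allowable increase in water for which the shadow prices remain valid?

73.5

Binding constraints: water, seed budget. The basis is B = [[1,5],[5,4]] with det -21.
Per unit increase in water, x* moves by d = (-0.1905, 0.2381).
The basis stays optimal until corn reaches 0; allowable increase = 73.5 kL.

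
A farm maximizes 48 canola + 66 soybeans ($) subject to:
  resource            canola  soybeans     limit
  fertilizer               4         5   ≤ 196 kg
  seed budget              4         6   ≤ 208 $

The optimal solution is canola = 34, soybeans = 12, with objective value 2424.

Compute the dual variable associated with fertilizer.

At the optimum: fertilizer uses 196 of 196 (binding); seed budget uses 208 of 208 (binding).
From A_Bᵀ y = c: 4·y_fertilizer + 4·y_seed budget = 48; 5·y_fertilizer + 6·y_seed budget = 66.
This yields shadow prices y_fertilizer = 6, y_seed budget = 6.
Shadow price of fertilizer = 6.

6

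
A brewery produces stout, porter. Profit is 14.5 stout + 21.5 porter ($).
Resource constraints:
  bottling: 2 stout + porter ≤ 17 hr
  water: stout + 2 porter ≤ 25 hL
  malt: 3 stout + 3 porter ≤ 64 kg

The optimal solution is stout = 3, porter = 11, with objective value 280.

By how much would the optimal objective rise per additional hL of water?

Binding: bottling and water. Non-binding: malt (22 unused).
Since malt is not tight, its dual is 0.
The binding rows give the dual system: 2·y_bottling + 1·y_water = 14.5 and 1·y_bottling + 2·y_water = 21.5.
This yields shadow prices y_bottling = 2.5, y_water = 9.5.
Shadow price of water = 9.5.

9.5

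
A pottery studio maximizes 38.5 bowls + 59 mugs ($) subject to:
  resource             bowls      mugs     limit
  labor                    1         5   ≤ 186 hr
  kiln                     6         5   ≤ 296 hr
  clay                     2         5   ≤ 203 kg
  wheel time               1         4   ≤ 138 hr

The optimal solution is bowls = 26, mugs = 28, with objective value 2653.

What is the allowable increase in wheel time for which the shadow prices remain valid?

10.45

Binding constraints: kiln, wheel time. The basis is B = [[6,5],[1,4]] with det 19.
Per unit increase in wheel time, x* moves by d = (-0.2632, 0.3158).
The basis stays optimal until clay becomes binding; allowable increase = 10.45 hr.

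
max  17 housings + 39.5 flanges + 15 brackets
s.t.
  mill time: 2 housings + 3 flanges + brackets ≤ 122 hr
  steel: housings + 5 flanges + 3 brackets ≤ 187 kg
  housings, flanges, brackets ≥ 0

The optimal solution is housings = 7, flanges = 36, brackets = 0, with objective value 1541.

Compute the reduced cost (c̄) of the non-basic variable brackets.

Check each constraint at x*: mill time 122/122 (tight); steel 187/187 (tight).
Dual feasibility on the basic columns requires 2·y_mill time + 1·y_steel = 17, 3·y_mill time + 5·y_steel = 39.5.
This yields shadow prices y_mill time = 6.5, y_steel = 4.
Reduced cost of brackets: c₃ − yᵀa₃ = 15 − (6.5·1 + 4·3) = 15 − 18.5 = -3.5.

-3.5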